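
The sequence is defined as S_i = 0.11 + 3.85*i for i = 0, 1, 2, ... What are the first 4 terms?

This is an arithmetic sequence.
i=0: S_0 = 0.11 + 3.85*0 = 0.11
i=1: S_1 = 0.11 + 3.85*1 = 3.96
i=2: S_2 = 0.11 + 3.85*2 = 7.81
i=3: S_3 = 0.11 + 3.85*3 = 11.66
The first 4 terms are: [0.11, 3.96, 7.81, 11.66]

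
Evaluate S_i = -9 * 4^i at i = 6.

S_6 = -9 * 4^6 = -9 * 4096 = -36864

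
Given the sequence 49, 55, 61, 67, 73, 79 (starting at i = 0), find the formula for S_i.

Check differences: 55 - 49 = 6
61 - 55 = 6
Common difference d = 6.
First term a = 49.
Formula: S_i = 49 + 6*i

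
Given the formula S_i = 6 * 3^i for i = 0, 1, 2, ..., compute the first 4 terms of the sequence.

This is a geometric sequence.
i=0: S_0 = 6 * 3^0 = 6
i=1: S_1 = 6 * 3^1 = 18
i=2: S_2 = 6 * 3^2 = 54
i=3: S_3 = 6 * 3^3 = 162
The first 4 terms are: [6, 18, 54, 162]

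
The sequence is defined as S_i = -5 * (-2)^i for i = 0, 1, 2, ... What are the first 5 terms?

This is a geometric sequence.
i=0: S_0 = -5 * (-2)^0 = -5
i=1: S_1 = -5 * (-2)^1 = 10
i=2: S_2 = -5 * (-2)^2 = -20
i=3: S_3 = -5 * (-2)^3 = 40
i=4: S_4 = -5 * (-2)^4 = -80
The first 5 terms are: [-5, 10, -20, 40, -80]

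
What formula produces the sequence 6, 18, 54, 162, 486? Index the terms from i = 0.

Check ratios: 18 / 6 = 3.0
Common ratio r = 3.
First term a = 6.
Formula: S_i = 6 * 3^i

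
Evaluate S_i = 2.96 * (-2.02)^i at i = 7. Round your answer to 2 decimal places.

S_7 = 2.96 * (-2.02)^7 ≈ 2.96 * -137.2333 ≈ -406.21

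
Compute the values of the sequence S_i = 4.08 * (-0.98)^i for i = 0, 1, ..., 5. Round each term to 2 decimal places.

This is a geometric sequence.
i=0: S_0 = 4.08 * (-0.98)^0 = 4.08
i=1: S_1 = 4.08 * (-0.98)^1 ≈ -4.0
i=2: S_2 = 4.08 * (-0.98)^2 ≈ 3.92
i=3: S_3 = 4.08 * (-0.98)^3 ≈ -3.84
i=4: S_4 = 4.08 * (-0.98)^4 ≈ 3.76
i=5: S_5 = 4.08 * (-0.98)^5 ≈ -3.69
The first 6 terms are: [4.08, -4.0, 3.92, -3.84, 3.76, -3.69]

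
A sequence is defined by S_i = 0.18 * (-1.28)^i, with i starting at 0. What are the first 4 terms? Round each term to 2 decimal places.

This is a geometric sequence.
i=0: S_0 = 0.18 * (-1.28)^0 = 0.18
i=1: S_1 = 0.18 * (-1.28)^1 ≈ -0.23
i=2: S_2 = 0.18 * (-1.28)^2 ≈ 0.29
i=3: S_3 = 0.18 * (-1.28)^3 ≈ -0.38
The first 4 terms are: [0.18, -0.23, 0.29, -0.38]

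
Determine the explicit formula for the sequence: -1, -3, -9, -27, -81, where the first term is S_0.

Check ratios: -3 / -1 = 3.0
Common ratio r = 3.
First term a = -1.
Formula: S_i = -1 * 3^i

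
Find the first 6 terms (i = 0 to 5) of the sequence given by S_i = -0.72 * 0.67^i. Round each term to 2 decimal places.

This is a geometric sequence.
i=0: S_0 = -0.72 * 0.67^0 = -0.72
i=1: S_1 = -0.72 * 0.67^1 ≈ -0.48
i=2: S_2 = -0.72 * 0.67^2 ≈ -0.32
i=3: S_3 = -0.72 * 0.67^3 ≈ -0.22
i=4: S_4 = -0.72 * 0.67^4 ≈ -0.15
i=5: S_5 = -0.72 * 0.67^5 ≈ -0.1
The first 6 terms are: [-0.72, -0.48, -0.32, -0.22, -0.15, -0.1]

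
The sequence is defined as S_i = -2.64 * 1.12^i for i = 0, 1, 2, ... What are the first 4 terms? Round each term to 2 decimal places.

This is a geometric sequence.
i=0: S_0 = -2.64 * 1.12^0 = -2.64
i=1: S_1 = -2.64 * 1.12^1 ≈ -2.96
i=2: S_2 = -2.64 * 1.12^2 ≈ -3.31
i=3: S_3 = -2.64 * 1.12^3 ≈ -3.71
The first 4 terms are: [-2.64, -2.96, -3.31, -3.71]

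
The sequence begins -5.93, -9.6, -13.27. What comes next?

Differences: -9.6 - -5.93 = -3.67
This is an arithmetic sequence with common difference d = -3.67.
Next term = -13.27 + -3.67 = -16.94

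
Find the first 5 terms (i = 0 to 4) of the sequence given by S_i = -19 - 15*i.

This is an arithmetic sequence.
i=0: S_0 = -19 + -15*0 = -19
i=1: S_1 = -19 + -15*1 = -34
i=2: S_2 = -19 + -15*2 = -49
i=3: S_3 = -19 + -15*3 = -64
i=4: S_4 = -19 + -15*4 = -79
The first 5 terms are: [-19, -34, -49, -64, -79]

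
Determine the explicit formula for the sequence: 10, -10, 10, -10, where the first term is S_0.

Check ratios: -10 / 10 = -1.0
Common ratio r = -1.
First term a = 10.
Formula: S_i = 10 * (-1)^i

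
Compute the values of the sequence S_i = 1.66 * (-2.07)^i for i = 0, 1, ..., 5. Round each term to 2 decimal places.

This is a geometric sequence.
i=0: S_0 = 1.66 * (-2.07)^0 = 1.66
i=1: S_1 = 1.66 * (-2.07)^1 ≈ -3.44
i=2: S_2 = 1.66 * (-2.07)^2 ≈ 7.11
i=3: S_3 = 1.66 * (-2.07)^3 ≈ -14.72
i=4: S_4 = 1.66 * (-2.07)^4 ≈ 30.48
i=5: S_5 = 1.66 * (-2.07)^5 ≈ -63.09
The first 6 terms are: [1.66, -3.44, 7.11, -14.72, 30.48, -63.09]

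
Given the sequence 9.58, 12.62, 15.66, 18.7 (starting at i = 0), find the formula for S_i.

Check differences: 12.62 - 9.58 = 3.04
15.66 - 12.62 = 3.04
Common difference d = 3.04.
First term a = 9.58.
Formula: S_i = 9.58 + 3.04*i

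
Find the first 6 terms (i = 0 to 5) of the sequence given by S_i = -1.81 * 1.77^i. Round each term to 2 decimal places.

This is a geometric sequence.
i=0: S_0 = -1.81 * 1.77^0 = -1.81
i=1: S_1 = -1.81 * 1.77^1 ≈ -3.2
i=2: S_2 = -1.81 * 1.77^2 ≈ -5.67
i=3: S_3 = -1.81 * 1.77^3 ≈ -10.04
i=4: S_4 = -1.81 * 1.77^4 ≈ -17.77
i=5: S_5 = -1.81 * 1.77^5 ≈ -31.44
The first 6 terms are: [-1.81, -3.2, -5.67, -10.04, -17.77, -31.44]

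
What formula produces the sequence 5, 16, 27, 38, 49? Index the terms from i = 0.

Check differences: 16 - 5 = 11
27 - 16 = 11
Common difference d = 11.
First term a = 5.
Formula: S_i = 5 + 11*i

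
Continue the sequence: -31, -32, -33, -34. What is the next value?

Differences: -32 - -31 = -1
This is an arithmetic sequence with common difference d = -1.
Next term = -34 + -1 = -35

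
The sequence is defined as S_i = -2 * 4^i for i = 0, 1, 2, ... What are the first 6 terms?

This is a geometric sequence.
i=0: S_0 = -2 * 4^0 = -2
i=1: S_1 = -2 * 4^1 = -8
i=2: S_2 = -2 * 4^2 = -32
i=3: S_3 = -2 * 4^3 = -128
i=4: S_4 = -2 * 4^4 = -512
i=5: S_5 = -2 * 4^5 = -2048
The first 6 terms are: [-2, -8, -32, -128, -512, -2048]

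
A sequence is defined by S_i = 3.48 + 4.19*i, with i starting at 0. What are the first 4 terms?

This is an arithmetic sequence.
i=0: S_0 = 3.48 + 4.19*0 = 3.48
i=1: S_1 = 3.48 + 4.19*1 = 7.67
i=2: S_2 = 3.48 + 4.19*2 = 11.86
i=3: S_3 = 3.48 + 4.19*3 = 16.05
The first 4 terms are: [3.48, 7.67, 11.86, 16.05]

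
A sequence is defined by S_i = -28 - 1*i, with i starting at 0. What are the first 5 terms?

This is an arithmetic sequence.
i=0: S_0 = -28 + -1*0 = -28
i=1: S_1 = -28 + -1*1 = -29
i=2: S_2 = -28 + -1*2 = -30
i=3: S_3 = -28 + -1*3 = -31
i=4: S_4 = -28 + -1*4 = -32
The first 5 terms are: [-28, -29, -30, -31, -32]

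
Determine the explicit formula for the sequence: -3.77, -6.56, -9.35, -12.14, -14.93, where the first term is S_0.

Check differences: -6.56 - -3.77 = -2.79
-9.35 - -6.56 = -2.79
Common difference d = -2.79.
First term a = -3.77.
Formula: S_i = -3.77 - 2.79*i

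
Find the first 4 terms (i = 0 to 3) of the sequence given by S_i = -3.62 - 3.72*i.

This is an arithmetic sequence.
i=0: S_0 = -3.62 + -3.72*0 = -3.62
i=1: S_1 = -3.62 + -3.72*1 = -7.34
i=2: S_2 = -3.62 + -3.72*2 = -11.06
i=3: S_3 = -3.62 + -3.72*3 = -14.78
The first 4 terms are: [-3.62, -7.34, -11.06, -14.78]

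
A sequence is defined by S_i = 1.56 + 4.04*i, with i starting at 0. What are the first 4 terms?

This is an arithmetic sequence.
i=0: S_0 = 1.56 + 4.04*0 = 1.56
i=1: S_1 = 1.56 + 4.04*1 = 5.6
i=2: S_2 = 1.56 + 4.04*2 = 9.64
i=3: S_3 = 1.56 + 4.04*3 = 13.68
The first 4 terms are: [1.56, 5.6, 9.64, 13.68]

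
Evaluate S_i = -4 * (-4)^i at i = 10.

S_10 = -4 * (-4)^10 = -4 * 1048576 = -4194304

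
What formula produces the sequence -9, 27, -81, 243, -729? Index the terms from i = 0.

Check ratios: 27 / -9 = -3.0
Common ratio r = -3.
First term a = -9.
Formula: S_i = -9 * (-3)^i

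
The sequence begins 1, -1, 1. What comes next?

Ratios: -1 / 1 = -1.0
This is a geometric sequence with common ratio r = -1.
Next term = 1 * -1 = -1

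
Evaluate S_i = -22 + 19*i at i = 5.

S_5 = -22 + 19*5 = -22 + 95 = 73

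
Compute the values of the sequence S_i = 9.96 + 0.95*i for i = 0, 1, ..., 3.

This is an arithmetic sequence.
i=0: S_0 = 9.96 + 0.95*0 = 9.96
i=1: S_1 = 9.96 + 0.95*1 = 10.91
i=2: S_2 = 9.96 + 0.95*2 = 11.86
i=3: S_3 = 9.96 + 0.95*3 = 12.81
The first 4 terms are: [9.96, 10.91, 11.86, 12.81]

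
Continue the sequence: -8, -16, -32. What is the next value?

Ratios: -16 / -8 = 2.0
This is a geometric sequence with common ratio r = 2.
Next term = -32 * 2 = -64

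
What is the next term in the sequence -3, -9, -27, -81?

Ratios: -9 / -3 = 3.0
This is a geometric sequence with common ratio r = 3.
Next term = -81 * 3 = -243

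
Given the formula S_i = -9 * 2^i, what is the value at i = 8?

S_8 = -9 * 2^8 = -9 * 256 = -2304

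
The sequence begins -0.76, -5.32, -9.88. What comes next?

Differences: -5.32 - -0.76 = -4.56
This is an arithmetic sequence with common difference d = -4.56.
Next term = -9.88 + -4.56 = -14.44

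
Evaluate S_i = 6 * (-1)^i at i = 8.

S_8 = 6 * (-1)^8 = 6 * 1 = 6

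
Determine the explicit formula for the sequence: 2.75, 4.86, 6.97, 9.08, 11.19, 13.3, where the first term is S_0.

Check differences: 4.86 - 2.75 = 2.11
6.97 - 4.86 = 2.11
Common difference d = 2.11.
First term a = 2.75.
Formula: S_i = 2.75 + 2.11*i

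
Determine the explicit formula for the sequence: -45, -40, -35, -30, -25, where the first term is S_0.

Check differences: -40 - -45 = 5
-35 - -40 = 5
Common difference d = 5.
First term a = -45.
Formula: S_i = -45 + 5*i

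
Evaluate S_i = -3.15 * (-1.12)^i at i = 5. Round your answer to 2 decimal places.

S_5 = -3.15 * (-1.12)^5 ≈ -3.15 * -1.7623 ≈ 5.55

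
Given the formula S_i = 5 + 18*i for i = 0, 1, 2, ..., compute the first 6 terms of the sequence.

This is an arithmetic sequence.
i=0: S_0 = 5 + 18*0 = 5
i=1: S_1 = 5 + 18*1 = 23
i=2: S_2 = 5 + 18*2 = 41
i=3: S_3 = 5 + 18*3 = 59
i=4: S_4 = 5 + 18*4 = 77
i=5: S_5 = 5 + 18*5 = 95
The first 6 terms are: [5, 23, 41, 59, 77, 95]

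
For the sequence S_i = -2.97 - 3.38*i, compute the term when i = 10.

S_10 = -2.97 + -3.38*10 = -2.97 + -33.8 = -36.77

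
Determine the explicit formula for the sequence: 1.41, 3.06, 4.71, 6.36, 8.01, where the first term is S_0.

Check differences: 3.06 - 1.41 = 1.65
4.71 - 3.06 = 1.65
Common difference d = 1.65.
First term a = 1.41.
Formula: S_i = 1.41 + 1.65*i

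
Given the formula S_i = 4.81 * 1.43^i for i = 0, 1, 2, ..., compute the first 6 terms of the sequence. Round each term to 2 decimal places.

This is a geometric sequence.
i=0: S_0 = 4.81 * 1.43^0 = 4.81
i=1: S_1 = 4.81 * 1.43^1 ≈ 6.88
i=2: S_2 = 4.81 * 1.43^2 ≈ 9.84
i=3: S_3 = 4.81 * 1.43^3 ≈ 14.07
i=4: S_4 = 4.81 * 1.43^4 ≈ 20.11
i=5: S_5 = 4.81 * 1.43^5 ≈ 28.76
The first 6 terms are: [4.81, 6.88, 9.84, 14.07, 20.11, 28.76]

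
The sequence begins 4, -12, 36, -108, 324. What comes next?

Ratios: -12 / 4 = -3.0
This is a geometric sequence with common ratio r = -3.
Next term = 324 * -3 = -972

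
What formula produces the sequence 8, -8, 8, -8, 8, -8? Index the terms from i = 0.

Check ratios: -8 / 8 = -1.0
Common ratio r = -1.
First term a = 8.
Formula: S_i = 8 * (-1)^i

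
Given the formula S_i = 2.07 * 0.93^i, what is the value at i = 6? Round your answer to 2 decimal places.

S_6 = 2.07 * 0.93^6 ≈ 2.07 * 0.647 ≈ 1.34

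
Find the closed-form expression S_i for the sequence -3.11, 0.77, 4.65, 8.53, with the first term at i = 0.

Check differences: 0.77 - -3.11 = 3.88
4.65 - 0.77 = 3.88
Common difference d = 3.88.
First term a = -3.11.
Formula: S_i = -3.11 + 3.88*i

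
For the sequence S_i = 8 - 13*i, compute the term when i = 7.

S_7 = 8 + -13*7 = 8 + -91 = -83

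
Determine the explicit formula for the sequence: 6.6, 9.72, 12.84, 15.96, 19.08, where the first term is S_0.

Check differences: 9.72 - 6.6 = 3.12
12.84 - 9.72 = 3.12
Common difference d = 3.12.
First term a = 6.6.
Formula: S_i = 6.60 + 3.12*i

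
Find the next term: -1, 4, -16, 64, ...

Ratios: 4 / -1 = -4.0
This is a geometric sequence with common ratio r = -4.
Next term = 64 * -4 = -256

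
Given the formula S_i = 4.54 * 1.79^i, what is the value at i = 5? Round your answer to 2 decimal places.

S_5 = 4.54 * 1.79^5 ≈ 4.54 * 18.3766 ≈ 83.43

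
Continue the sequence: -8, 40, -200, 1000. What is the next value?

Ratios: 40 / -8 = -5.0
This is a geometric sequence with common ratio r = -5.
Next term = 1000 * -5 = -5000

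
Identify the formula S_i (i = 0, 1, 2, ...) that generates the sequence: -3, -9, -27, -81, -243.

Check ratios: -9 / -3 = 3.0
Common ratio r = 3.
First term a = -3.
Formula: S_i = -3 * 3^i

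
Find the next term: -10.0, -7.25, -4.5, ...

Differences: -7.25 - -10.0 = 2.75
This is an arithmetic sequence with common difference d = 2.75.
Next term = -4.5 + 2.75 = -1.75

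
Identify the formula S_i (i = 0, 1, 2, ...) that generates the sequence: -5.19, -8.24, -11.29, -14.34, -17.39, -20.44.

Check differences: -8.24 - -5.19 = -3.05
-11.29 - -8.24 = -3.05
Common difference d = -3.05.
First term a = -5.19.
Formula: S_i = -5.19 - 3.05*i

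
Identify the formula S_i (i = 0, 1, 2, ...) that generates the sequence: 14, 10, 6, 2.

Check differences: 10 - 14 = -4
6 - 10 = -4
Common difference d = -4.
First term a = 14.
Formula: S_i = 14 - 4*i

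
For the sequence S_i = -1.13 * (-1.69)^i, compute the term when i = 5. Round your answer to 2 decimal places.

S_5 = -1.13 * (-1.69)^5 ≈ -1.13 * -13.7858 ≈ 15.58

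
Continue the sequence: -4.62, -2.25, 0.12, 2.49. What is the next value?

Differences: -2.25 - -4.62 = 2.37
This is an arithmetic sequence with common difference d = 2.37.
Next term = 2.49 + 2.37 = 4.86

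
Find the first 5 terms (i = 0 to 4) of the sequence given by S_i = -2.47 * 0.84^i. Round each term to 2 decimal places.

This is a geometric sequence.
i=0: S_0 = -2.47 * 0.84^0 = -2.47
i=1: S_1 = -2.47 * 0.84^1 ≈ -2.07
i=2: S_2 = -2.47 * 0.84^2 ≈ -1.74
i=3: S_3 = -2.47 * 0.84^3 ≈ -1.46
i=4: S_4 = -2.47 * 0.84^4 ≈ -1.23
The first 5 terms are: [-2.47, -2.07, -1.74, -1.46, -1.23]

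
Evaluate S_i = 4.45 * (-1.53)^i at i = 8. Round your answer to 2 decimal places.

S_8 = 4.45 * (-1.53)^8 ≈ 4.45 * 30.0283 ≈ 133.63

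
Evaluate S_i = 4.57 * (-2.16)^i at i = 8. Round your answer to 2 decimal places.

S_8 = 4.57 * (-2.16)^8 ≈ 4.57 * 473.8381 ≈ 2165.44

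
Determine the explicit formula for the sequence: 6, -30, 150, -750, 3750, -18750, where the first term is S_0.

Check ratios: -30 / 6 = -5.0
Common ratio r = -5.
First term a = 6.
Formula: S_i = 6 * (-5)^i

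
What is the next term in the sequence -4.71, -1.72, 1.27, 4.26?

Differences: -1.72 - -4.71 = 2.99
This is an arithmetic sequence with common difference d = 2.99.
Next term = 4.26 + 2.99 = 7.25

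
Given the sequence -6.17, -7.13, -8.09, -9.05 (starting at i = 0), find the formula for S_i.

Check differences: -7.13 - -6.17 = -0.96
-8.09 - -7.13 = -0.96
Common difference d = -0.96.
First term a = -6.17.
Formula: S_i = -6.17 - 0.96*i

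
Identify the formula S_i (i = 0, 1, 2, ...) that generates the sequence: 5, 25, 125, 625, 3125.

Check ratios: 25 / 5 = 5.0
Common ratio r = 5.
First term a = 5.
Formula: S_i = 5 * 5^i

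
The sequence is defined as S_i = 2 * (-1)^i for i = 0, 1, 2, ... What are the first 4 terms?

This is a geometric sequence.
i=0: S_0 = 2 * (-1)^0 = 2
i=1: S_1 = 2 * (-1)^1 = -2
i=2: S_2 = 2 * (-1)^2 = 2
i=3: S_3 = 2 * (-1)^3 = -2
The first 4 terms are: [2, -2, 2, -2]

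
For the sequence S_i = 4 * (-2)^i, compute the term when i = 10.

S_10 = 4 * (-2)^10 = 4 * 1024 = 4096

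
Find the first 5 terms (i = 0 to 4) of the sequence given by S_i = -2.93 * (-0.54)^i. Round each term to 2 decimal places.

This is a geometric sequence.
i=0: S_0 = -2.93 * (-0.54)^0 = -2.93
i=1: S_1 = -2.93 * (-0.54)^1 ≈ 1.58
i=2: S_2 = -2.93 * (-0.54)^2 ≈ -0.85
i=3: S_3 = -2.93 * (-0.54)^3 ≈ 0.46
i=4: S_4 = -2.93 * (-0.54)^4 ≈ -0.25
The first 5 terms are: [-2.93, 1.58, -0.85, 0.46, -0.25]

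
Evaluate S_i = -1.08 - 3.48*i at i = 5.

S_5 = -1.08 + -3.48*5 = -1.08 + -17.4 = -18.48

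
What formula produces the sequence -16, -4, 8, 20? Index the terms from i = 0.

Check differences: -4 - -16 = 12
8 - -4 = 12
Common difference d = 12.
First term a = -16.
Formula: S_i = -16 + 12*i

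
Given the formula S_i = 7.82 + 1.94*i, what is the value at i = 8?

S_8 = 7.82 + 1.94*8 = 7.82 + 15.52 = 23.34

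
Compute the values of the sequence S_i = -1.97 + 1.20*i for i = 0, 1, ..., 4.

This is an arithmetic sequence.
i=0: S_0 = -1.97 + 1.2*0 = -1.97
i=1: S_1 = -1.97 + 1.2*1 = -0.77
i=2: S_2 = -1.97 + 1.2*2 = 0.43
i=3: S_3 = -1.97 + 1.2*3 = 1.63
i=4: S_4 = -1.97 + 1.2*4 = 2.83
The first 5 terms are: [-1.97, -0.77, 0.43, 1.63, 2.83]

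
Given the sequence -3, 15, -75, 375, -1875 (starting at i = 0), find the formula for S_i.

Check ratios: 15 / -3 = -5.0
Common ratio r = -5.
First term a = -3.
Formula: S_i = -3 * (-5)^i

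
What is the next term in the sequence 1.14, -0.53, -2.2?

Differences: -0.53 - 1.14 = -1.67
This is an arithmetic sequence with common difference d = -1.67.
Next term = -2.2 + -1.67 = -3.87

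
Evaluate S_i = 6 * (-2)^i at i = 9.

S_9 = 6 * (-2)^9 = 6 * -512 = -3072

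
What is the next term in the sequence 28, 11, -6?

Differences: 11 - 28 = -17
This is an arithmetic sequence with common difference d = -17.
Next term = -6 + -17 = -23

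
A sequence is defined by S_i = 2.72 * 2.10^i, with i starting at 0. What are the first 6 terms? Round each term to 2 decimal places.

This is a geometric sequence.
i=0: S_0 = 2.72 * 2.1^0 = 2.72
i=1: S_1 = 2.72 * 2.1^1 ≈ 5.71
i=2: S_2 = 2.72 * 2.1^2 ≈ 12.0
i=3: S_3 = 2.72 * 2.1^3 ≈ 25.19
i=4: S_4 = 2.72 * 2.1^4 ≈ 52.9
i=5: S_5 = 2.72 * 2.1^5 ≈ 111.09
The first 6 terms are: [2.72, 5.71, 12.0, 25.19, 52.9, 111.09]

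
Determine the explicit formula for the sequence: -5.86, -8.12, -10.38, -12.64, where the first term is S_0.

Check differences: -8.12 - -5.86 = -2.26
-10.38 - -8.12 = -2.26
Common difference d = -2.26.
First term a = -5.86.
Formula: S_i = -5.86 - 2.26*i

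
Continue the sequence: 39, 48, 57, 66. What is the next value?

Differences: 48 - 39 = 9
This is an arithmetic sequence with common difference d = 9.
Next term = 66 + 9 = 75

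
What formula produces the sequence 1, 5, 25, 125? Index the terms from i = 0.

Check ratios: 5 / 1 = 5.0
Common ratio r = 5.
First term a = 1.
Formula: S_i = 1 * 5^i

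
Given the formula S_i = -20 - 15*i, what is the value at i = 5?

S_5 = -20 + -15*5 = -20 + -75 = -95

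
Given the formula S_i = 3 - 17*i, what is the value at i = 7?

S_7 = 3 + -17*7 = 3 + -119 = -116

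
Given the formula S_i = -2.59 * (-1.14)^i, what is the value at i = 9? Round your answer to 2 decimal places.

S_9 = -2.59 * (-1.14)^9 ≈ -2.59 * -3.2519 ≈ 8.42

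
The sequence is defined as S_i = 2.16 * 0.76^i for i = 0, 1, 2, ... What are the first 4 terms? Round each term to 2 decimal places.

This is a geometric sequence.
i=0: S_0 = 2.16 * 0.76^0 = 2.16
i=1: S_1 = 2.16 * 0.76^1 ≈ 1.64
i=2: S_2 = 2.16 * 0.76^2 ≈ 1.25
i=3: S_3 = 2.16 * 0.76^3 ≈ 0.95
The first 4 terms are: [2.16, 1.64, 1.25, 0.95]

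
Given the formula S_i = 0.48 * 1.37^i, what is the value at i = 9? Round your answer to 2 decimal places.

S_9 = 0.48 * 1.37^9 ≈ 0.48 * 17.0014 ≈ 8.16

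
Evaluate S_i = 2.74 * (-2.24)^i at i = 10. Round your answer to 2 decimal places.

S_10 = 2.74 * (-2.24)^10 ≈ 2.74 * 3180.3886 ≈ 8714.26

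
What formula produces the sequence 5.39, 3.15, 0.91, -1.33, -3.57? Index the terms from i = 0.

Check differences: 3.15 - 5.39 = -2.24
0.91 - 3.15 = -2.24
Common difference d = -2.24.
First term a = 5.39.
Formula: S_i = 5.39 - 2.24*i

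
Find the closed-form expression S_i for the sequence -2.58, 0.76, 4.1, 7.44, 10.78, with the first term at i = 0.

Check differences: 0.76 - -2.58 = 3.34
4.1 - 0.76 = 3.34
Common difference d = 3.34.
First term a = -2.58.
Formula: S_i = -2.58 + 3.34*i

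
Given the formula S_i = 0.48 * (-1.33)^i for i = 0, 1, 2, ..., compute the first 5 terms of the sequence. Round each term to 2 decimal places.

This is a geometric sequence.
i=0: S_0 = 0.48 * (-1.33)^0 = 0.48
i=1: S_1 = 0.48 * (-1.33)^1 ≈ -0.64
i=2: S_2 = 0.48 * (-1.33)^2 ≈ 0.85
i=3: S_3 = 0.48 * (-1.33)^3 ≈ -1.13
i=4: S_4 = 0.48 * (-1.33)^4 ≈ 1.5
The first 5 terms are: [0.48, -0.64, 0.85, -1.13, 1.5]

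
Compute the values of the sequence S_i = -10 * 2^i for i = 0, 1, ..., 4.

This is a geometric sequence.
i=0: S_0 = -10 * 2^0 = -10
i=1: S_1 = -10 * 2^1 = -20
i=2: S_2 = -10 * 2^2 = -40
i=3: S_3 = -10 * 2^3 = -80
i=4: S_4 = -10 * 2^4 = -160
The first 5 terms are: [-10, -20, -40, -80, -160]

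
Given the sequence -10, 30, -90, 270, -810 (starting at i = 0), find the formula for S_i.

Check ratios: 30 / -10 = -3.0
Common ratio r = -3.
First term a = -10.
Formula: S_i = -10 * (-3)^i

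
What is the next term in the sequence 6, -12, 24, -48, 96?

Ratios: -12 / 6 = -2.0
This is a geometric sequence with common ratio r = -2.
Next term = 96 * -2 = -192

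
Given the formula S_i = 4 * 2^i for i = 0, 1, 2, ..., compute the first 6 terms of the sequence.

This is a geometric sequence.
i=0: S_0 = 4 * 2^0 = 4
i=1: S_1 = 4 * 2^1 = 8
i=2: S_2 = 4 * 2^2 = 16
i=3: S_3 = 4 * 2^3 = 32
i=4: S_4 = 4 * 2^4 = 64
i=5: S_5 = 4 * 2^5 = 128
The first 6 terms are: [4, 8, 16, 32, 64, 128]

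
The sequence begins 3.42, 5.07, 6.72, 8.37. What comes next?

Differences: 5.07 - 3.42 = 1.65
This is an arithmetic sequence with common difference d = 1.65.
Next term = 8.37 + 1.65 = 10.02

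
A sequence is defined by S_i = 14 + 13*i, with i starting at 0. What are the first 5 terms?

This is an arithmetic sequence.
i=0: S_0 = 14 + 13*0 = 14
i=1: S_1 = 14 + 13*1 = 27
i=2: S_2 = 14 + 13*2 = 40
i=3: S_3 = 14 + 13*3 = 53
i=4: S_4 = 14 + 13*4 = 66
The first 5 terms are: [14, 27, 40, 53, 66]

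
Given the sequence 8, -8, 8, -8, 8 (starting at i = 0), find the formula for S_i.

Check ratios: -8 / 8 = -1.0
Common ratio r = -1.
First term a = 8.
Formula: S_i = 8 * (-1)^i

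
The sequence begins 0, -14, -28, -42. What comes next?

Differences: -14 - 0 = -14
This is an arithmetic sequence with common difference d = -14.
Next term = -42 + -14 = -56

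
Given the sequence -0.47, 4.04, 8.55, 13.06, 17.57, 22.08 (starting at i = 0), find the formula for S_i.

Check differences: 4.04 - -0.47 = 4.51
8.55 - 4.04 = 4.51
Common difference d = 4.51.
First term a = -0.47.
Formula: S_i = -0.47 + 4.51*i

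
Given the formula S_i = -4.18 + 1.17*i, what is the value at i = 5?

S_5 = -4.18 + 1.17*5 = -4.18 + 5.85 = 1.67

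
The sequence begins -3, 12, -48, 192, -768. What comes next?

Ratios: 12 / -3 = -4.0
This is a geometric sequence with common ratio r = -4.
Next term = -768 * -4 = 3072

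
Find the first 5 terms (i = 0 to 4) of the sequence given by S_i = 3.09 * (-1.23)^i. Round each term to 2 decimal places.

This is a geometric sequence.
i=0: S_0 = 3.09 * (-1.23)^0 = 3.09
i=1: S_1 = 3.09 * (-1.23)^1 ≈ -3.8
i=2: S_2 = 3.09 * (-1.23)^2 ≈ 4.67
i=3: S_3 = 3.09 * (-1.23)^3 ≈ -5.75
i=4: S_4 = 3.09 * (-1.23)^4 ≈ 7.07
The first 5 terms are: [3.09, -3.8, 4.67, -5.75, 7.07]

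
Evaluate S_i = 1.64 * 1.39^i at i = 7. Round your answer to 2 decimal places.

S_7 = 1.64 * 1.39^7 ≈ 1.64 * 10.0254 ≈ 16.44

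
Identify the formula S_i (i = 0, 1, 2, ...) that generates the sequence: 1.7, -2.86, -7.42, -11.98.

Check differences: -2.86 - 1.7 = -4.56
-7.42 - -2.86 = -4.56
Common difference d = -4.56.
First term a = 1.7.
Formula: S_i = 1.70 - 4.56*i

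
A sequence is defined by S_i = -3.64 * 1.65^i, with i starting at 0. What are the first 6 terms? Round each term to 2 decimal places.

This is a geometric sequence.
i=0: S_0 = -3.64 * 1.65^0 = -3.64
i=1: S_1 = -3.64 * 1.65^1 ≈ -6.01
i=2: S_2 = -3.64 * 1.65^2 ≈ -9.91
i=3: S_3 = -3.64 * 1.65^3 ≈ -16.35
i=4: S_4 = -3.64 * 1.65^4 ≈ -26.98
i=5: S_5 = -3.64 * 1.65^5 ≈ -44.52
The first 6 terms are: [-3.64, -6.01, -9.91, -16.35, -26.98, -44.52]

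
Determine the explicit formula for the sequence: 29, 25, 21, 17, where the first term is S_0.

Check differences: 25 - 29 = -4
21 - 25 = -4
Common difference d = -4.
First term a = 29.
Formula: S_i = 29 - 4*i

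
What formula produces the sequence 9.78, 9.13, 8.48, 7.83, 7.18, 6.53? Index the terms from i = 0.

Check differences: 9.13 - 9.78 = -0.65
8.48 - 9.13 = -0.65
Common difference d = -0.65.
First term a = 9.78.
Formula: S_i = 9.78 - 0.65*i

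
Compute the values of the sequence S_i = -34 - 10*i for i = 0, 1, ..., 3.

This is an arithmetic sequence.
i=0: S_0 = -34 + -10*0 = -34
i=1: S_1 = -34 + -10*1 = -44
i=2: S_2 = -34 + -10*2 = -54
i=3: S_3 = -34 + -10*3 = -64
The first 4 terms are: [-34, -44, -54, -64]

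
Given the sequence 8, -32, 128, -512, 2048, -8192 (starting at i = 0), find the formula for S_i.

Check ratios: -32 / 8 = -4.0
Common ratio r = -4.
First term a = 8.
Formula: S_i = 8 * (-4)^i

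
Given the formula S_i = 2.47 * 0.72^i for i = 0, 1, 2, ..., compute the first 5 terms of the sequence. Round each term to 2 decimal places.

This is a geometric sequence.
i=0: S_0 = 2.47 * 0.72^0 = 2.47
i=1: S_1 = 2.47 * 0.72^1 ≈ 1.78
i=2: S_2 = 2.47 * 0.72^2 ≈ 1.28
i=3: S_3 = 2.47 * 0.72^3 ≈ 0.92
i=4: S_4 = 2.47 * 0.72^4 ≈ 0.66
The first 5 terms are: [2.47, 1.78, 1.28, 0.92, 0.66]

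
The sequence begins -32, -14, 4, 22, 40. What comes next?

Differences: -14 - -32 = 18
This is an arithmetic sequence with common difference d = 18.
Next term = 40 + 18 = 58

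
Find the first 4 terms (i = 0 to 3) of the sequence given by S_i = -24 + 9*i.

This is an arithmetic sequence.
i=0: S_0 = -24 + 9*0 = -24
i=1: S_1 = -24 + 9*1 = -15
i=2: S_2 = -24 + 9*2 = -6
i=3: S_3 = -24 + 9*3 = 3
The first 4 terms are: [-24, -15, -6, 3]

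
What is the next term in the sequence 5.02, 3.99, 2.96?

Differences: 3.99 - 5.02 = -1.03
This is an arithmetic sequence with common difference d = -1.03.
Next term = 2.96 + -1.03 = 1.93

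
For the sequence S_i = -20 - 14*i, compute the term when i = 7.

S_7 = -20 + -14*7 = -20 + -98 = -118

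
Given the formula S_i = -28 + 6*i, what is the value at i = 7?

S_7 = -28 + 6*7 = -28 + 42 = 14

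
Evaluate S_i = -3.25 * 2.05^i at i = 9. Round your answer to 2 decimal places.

S_9 = -3.25 * 2.05^9 ≈ -3.25 * 639.4178 ≈ -2078.11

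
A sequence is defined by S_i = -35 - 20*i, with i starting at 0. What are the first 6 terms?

This is an arithmetic sequence.
i=0: S_0 = -35 + -20*0 = -35
i=1: S_1 = -35 + -20*1 = -55
i=2: S_2 = -35 + -20*2 = -75
i=3: S_3 = -35 + -20*3 = -95
i=4: S_4 = -35 + -20*4 = -115
i=5: S_5 = -35 + -20*5 = -135
The first 6 terms are: [-35, -55, -75, -95, -115, -135]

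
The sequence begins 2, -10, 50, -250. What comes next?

Ratios: -10 / 2 = -5.0
This is a geometric sequence with common ratio r = -5.
Next term = -250 * -5 = 1250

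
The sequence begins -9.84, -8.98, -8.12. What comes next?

Differences: -8.98 - -9.84 = 0.86
This is an arithmetic sequence with common difference d = 0.86.
Next term = -8.12 + 0.86 = -7.26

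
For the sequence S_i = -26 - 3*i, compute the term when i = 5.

S_5 = -26 + -3*5 = -26 + -15 = -41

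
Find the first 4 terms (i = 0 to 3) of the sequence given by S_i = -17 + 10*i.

This is an arithmetic sequence.
i=0: S_0 = -17 + 10*0 = -17
i=1: S_1 = -17 + 10*1 = -7
i=2: S_2 = -17 + 10*2 = 3
i=3: S_3 = -17 + 10*3 = 13
The first 4 terms are: [-17, -7, 3, 13]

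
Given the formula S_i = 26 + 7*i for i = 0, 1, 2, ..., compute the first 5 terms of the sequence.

This is an arithmetic sequence.
i=0: S_0 = 26 + 7*0 = 26
i=1: S_1 = 26 + 7*1 = 33
i=2: S_2 = 26 + 7*2 = 40
i=3: S_3 = 26 + 7*3 = 47
i=4: S_4 = 26 + 7*4 = 54
The first 5 terms are: [26, 33, 40, 47, 54]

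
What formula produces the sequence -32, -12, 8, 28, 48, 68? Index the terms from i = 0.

Check differences: -12 - -32 = 20
8 - -12 = 20
Common difference d = 20.
First term a = -32.
Formula: S_i = -32 + 20*i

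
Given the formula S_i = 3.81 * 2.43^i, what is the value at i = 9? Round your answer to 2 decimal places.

S_9 = 3.81 * 2.43^9 ≈ 3.81 * 2954.3127 ≈ 11255.93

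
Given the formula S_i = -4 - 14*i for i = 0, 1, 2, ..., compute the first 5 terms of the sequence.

This is an arithmetic sequence.
i=0: S_0 = -4 + -14*0 = -4
i=1: S_1 = -4 + -14*1 = -18
i=2: S_2 = -4 + -14*2 = -32
i=3: S_3 = -4 + -14*3 = -46
i=4: S_4 = -4 + -14*4 = -60
The first 5 terms are: [-4, -18, -32, -46, -60]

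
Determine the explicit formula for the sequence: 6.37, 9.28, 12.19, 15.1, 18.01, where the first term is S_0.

Check differences: 9.28 - 6.37 = 2.91
12.19 - 9.28 = 2.91
Common difference d = 2.91.
First term a = 6.37.
Formula: S_i = 6.37 + 2.91*i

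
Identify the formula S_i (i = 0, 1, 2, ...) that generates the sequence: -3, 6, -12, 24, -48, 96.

Check ratios: 6 / -3 = -2.0
Common ratio r = -2.
First term a = -3.
Formula: S_i = -3 * (-2)^i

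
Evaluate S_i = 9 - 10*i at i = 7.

S_7 = 9 + -10*7 = 9 + -70 = -61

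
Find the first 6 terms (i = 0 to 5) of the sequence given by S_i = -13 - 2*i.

This is an arithmetic sequence.
i=0: S_0 = -13 + -2*0 = -13
i=1: S_1 = -13 + -2*1 = -15
i=2: S_2 = -13 + -2*2 = -17
i=3: S_3 = -13 + -2*3 = -19
i=4: S_4 = -13 + -2*4 = -21
i=5: S_5 = -13 + -2*5 = -23
The first 6 terms are: [-13, -15, -17, -19, -21, -23]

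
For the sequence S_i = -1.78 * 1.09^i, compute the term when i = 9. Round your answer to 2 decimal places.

S_9 = -1.78 * 1.09^9 ≈ -1.78 * 2.1719 ≈ -3.87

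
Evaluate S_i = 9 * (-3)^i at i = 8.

S_8 = 9 * (-3)^8 = 9 * 6561 = 59049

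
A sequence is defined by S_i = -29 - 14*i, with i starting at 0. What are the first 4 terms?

This is an arithmetic sequence.
i=0: S_0 = -29 + -14*0 = -29
i=1: S_1 = -29 + -14*1 = -43
i=2: S_2 = -29 + -14*2 = -57
i=3: S_3 = -29 + -14*3 = -71
The first 4 terms are: [-29, -43, -57, -71]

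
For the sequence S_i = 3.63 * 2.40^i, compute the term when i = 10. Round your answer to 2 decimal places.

S_10 = 3.63 * 2.4^10 ≈ 3.63 * 6340.3381 ≈ 23015.43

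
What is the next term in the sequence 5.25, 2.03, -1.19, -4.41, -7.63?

Differences: 2.03 - 5.25 = -3.22
This is an arithmetic sequence with common difference d = -3.22.
Next term = -7.63 + -3.22 = -10.85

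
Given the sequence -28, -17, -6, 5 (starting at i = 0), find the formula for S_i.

Check differences: -17 - -28 = 11
-6 - -17 = 11
Common difference d = 11.
First term a = -28.
Formula: S_i = -28 + 11*i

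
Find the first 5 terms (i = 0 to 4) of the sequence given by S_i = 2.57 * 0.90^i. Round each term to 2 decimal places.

This is a geometric sequence.
i=0: S_0 = 2.57 * 0.9^0 = 2.57
i=1: S_1 = 2.57 * 0.9^1 ≈ 2.31
i=2: S_2 = 2.57 * 0.9^2 ≈ 2.08
i=3: S_3 = 2.57 * 0.9^3 ≈ 1.87
i=4: S_4 = 2.57 * 0.9^4 ≈ 1.69
The first 5 terms are: [2.57, 2.31, 2.08, 1.87, 1.69]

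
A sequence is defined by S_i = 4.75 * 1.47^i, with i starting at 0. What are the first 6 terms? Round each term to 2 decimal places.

This is a geometric sequence.
i=0: S_0 = 4.75 * 1.47^0 = 4.75
i=1: S_1 = 4.75 * 1.47^1 ≈ 6.98
i=2: S_2 = 4.75 * 1.47^2 ≈ 10.26
i=3: S_3 = 4.75 * 1.47^3 ≈ 15.09
i=4: S_4 = 4.75 * 1.47^4 ≈ 22.18
i=5: S_5 = 4.75 * 1.47^5 ≈ 32.6
The first 6 terms are: [4.75, 6.98, 10.26, 15.09, 22.18, 32.6]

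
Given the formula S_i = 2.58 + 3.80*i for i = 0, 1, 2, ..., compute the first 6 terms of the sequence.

This is an arithmetic sequence.
i=0: S_0 = 2.58 + 3.8*0 = 2.58
i=1: S_1 = 2.58 + 3.8*1 = 6.38
i=2: S_2 = 2.58 + 3.8*2 = 10.18
i=3: S_3 = 2.58 + 3.8*3 = 13.98
i=4: S_4 = 2.58 + 3.8*4 = 17.78
i=5: S_5 = 2.58 + 3.8*5 = 21.58
The first 6 terms are: [2.58, 6.38, 10.18, 13.98, 17.78, 21.58]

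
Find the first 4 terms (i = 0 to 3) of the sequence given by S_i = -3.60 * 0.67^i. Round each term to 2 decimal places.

This is a geometric sequence.
i=0: S_0 = -3.6 * 0.67^0 = -3.6
i=1: S_1 = -3.6 * 0.67^1 ≈ -2.41
i=2: S_2 = -3.6 * 0.67^2 ≈ -1.62
i=3: S_3 = -3.6 * 0.67^3 ≈ -1.08
The first 4 terms are: [-3.6, -2.41, -1.62, -1.08]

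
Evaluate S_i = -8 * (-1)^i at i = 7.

S_7 = -8 * (-1)^7 = -8 * -1 = 8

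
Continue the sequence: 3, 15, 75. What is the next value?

Ratios: 15 / 3 = 5.0
This is a geometric sequence with common ratio r = 5.
Next term = 75 * 5 = 375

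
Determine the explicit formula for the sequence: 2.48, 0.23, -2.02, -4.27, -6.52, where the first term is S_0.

Check differences: 0.23 - 2.48 = -2.25
-2.02 - 0.23 = -2.25
Common difference d = -2.25.
First term a = 2.48.
Formula: S_i = 2.48 - 2.25*i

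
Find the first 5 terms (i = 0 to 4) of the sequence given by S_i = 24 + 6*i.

This is an arithmetic sequence.
i=0: S_0 = 24 + 6*0 = 24
i=1: S_1 = 24 + 6*1 = 30
i=2: S_2 = 24 + 6*2 = 36
i=3: S_3 = 24 + 6*3 = 42
i=4: S_4 = 24 + 6*4 = 48
The first 5 terms are: [24, 30, 36, 42, 48]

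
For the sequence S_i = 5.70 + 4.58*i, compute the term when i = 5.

S_5 = 5.7 + 4.58*5 = 5.7 + 22.9 = 28.6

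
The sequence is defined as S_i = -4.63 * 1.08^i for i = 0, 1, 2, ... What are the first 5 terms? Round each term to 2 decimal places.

This is a geometric sequence.
i=0: S_0 = -4.63 * 1.08^0 = -4.63
i=1: S_1 = -4.63 * 1.08^1 ≈ -5.0
i=2: S_2 = -4.63 * 1.08^2 ≈ -5.4
i=3: S_3 = -4.63 * 1.08^3 ≈ -5.83
i=4: S_4 = -4.63 * 1.08^4 ≈ -6.3
The first 5 terms are: [-4.63, -5.0, -5.4, -5.83, -6.3]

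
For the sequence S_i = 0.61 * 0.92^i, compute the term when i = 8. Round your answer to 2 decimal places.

S_8 = 0.61 * 0.92^8 ≈ 0.61 * 0.5132 ≈ 0.31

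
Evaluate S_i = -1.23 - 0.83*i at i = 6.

S_6 = -1.23 + -0.83*6 = -1.23 + -4.98 = -6.21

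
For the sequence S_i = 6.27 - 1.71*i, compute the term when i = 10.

S_10 = 6.27 + -1.71*10 = 6.27 + -17.1 = -10.83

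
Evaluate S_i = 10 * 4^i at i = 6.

S_6 = 10 * 4^6 = 10 * 4096 = 40960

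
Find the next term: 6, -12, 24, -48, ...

Ratios: -12 / 6 = -2.0
This is a geometric sequence with common ratio r = -2.
Next term = -48 * -2 = 96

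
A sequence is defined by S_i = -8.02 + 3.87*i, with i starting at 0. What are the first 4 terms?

This is an arithmetic sequence.
i=0: S_0 = -8.02 + 3.87*0 = -8.02
i=1: S_1 = -8.02 + 3.87*1 = -4.15
i=2: S_2 = -8.02 + 3.87*2 = -0.28
i=3: S_3 = -8.02 + 3.87*3 = 3.59
The first 4 terms are: [-8.02, -4.15, -0.28, 3.59]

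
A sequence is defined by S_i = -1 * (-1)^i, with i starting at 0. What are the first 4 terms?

This is a geometric sequence.
i=0: S_0 = -1 * (-1)^0 = -1
i=1: S_1 = -1 * (-1)^1 = 1
i=2: S_2 = -1 * (-1)^2 = -1
i=3: S_3 = -1 * (-1)^3 = 1
The first 4 terms are: [-1, 1, -1, 1]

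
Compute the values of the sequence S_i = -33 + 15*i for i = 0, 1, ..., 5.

This is an arithmetic sequence.
i=0: S_0 = -33 + 15*0 = -33
i=1: S_1 = -33 + 15*1 = -18
i=2: S_2 = -33 + 15*2 = -3
i=3: S_3 = -33 + 15*3 = 12
i=4: S_4 = -33 + 15*4 = 27
i=5: S_5 = -33 + 15*5 = 42
The first 6 terms are: [-33, -18, -3, 12, 27, 42]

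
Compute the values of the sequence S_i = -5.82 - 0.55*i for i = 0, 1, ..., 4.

This is an arithmetic sequence.
i=0: S_0 = -5.82 + -0.55*0 = -5.82
i=1: S_1 = -5.82 + -0.55*1 = -6.37
i=2: S_2 = -5.82 + -0.55*2 = -6.92
i=3: S_3 = -5.82 + -0.55*3 = -7.47
i=4: S_4 = -5.82 + -0.55*4 = -8.02
The first 5 terms are: [-5.82, -6.37, -6.92, -7.47, -8.02]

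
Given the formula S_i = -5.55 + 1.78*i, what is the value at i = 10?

S_10 = -5.55 + 1.78*10 = -5.55 + 17.8 = 12.25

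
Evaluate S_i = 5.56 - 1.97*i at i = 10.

S_10 = 5.56 + -1.97*10 = 5.56 + -19.7 = -14.14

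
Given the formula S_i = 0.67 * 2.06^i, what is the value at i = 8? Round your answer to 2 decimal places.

S_8 = 0.67 * 2.06^8 ≈ 0.67 * 324.2931 ≈ 217.28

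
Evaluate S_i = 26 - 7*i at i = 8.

S_8 = 26 + -7*8 = 26 + -56 = -30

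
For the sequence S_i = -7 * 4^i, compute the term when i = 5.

S_5 = -7 * 4^5 = -7 * 1024 = -7168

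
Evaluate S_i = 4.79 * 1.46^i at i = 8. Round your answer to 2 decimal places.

S_8 = 4.79 * 1.46^8 ≈ 4.79 * 20.6454 ≈ 98.89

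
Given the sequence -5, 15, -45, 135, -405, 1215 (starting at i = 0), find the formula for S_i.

Check ratios: 15 / -5 = -3.0
Common ratio r = -3.
First term a = -5.
Formula: S_i = -5 * (-3)^i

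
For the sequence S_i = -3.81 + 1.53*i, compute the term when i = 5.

S_5 = -3.81 + 1.53*5 = -3.81 + 7.65 = 3.84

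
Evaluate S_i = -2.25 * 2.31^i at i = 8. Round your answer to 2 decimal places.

S_8 = -2.25 * 2.31^8 ≈ -2.25 * 810.7666 ≈ -1824.22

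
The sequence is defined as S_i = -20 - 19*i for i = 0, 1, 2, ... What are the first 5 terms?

This is an arithmetic sequence.
i=0: S_0 = -20 + -19*0 = -20
i=1: S_1 = -20 + -19*1 = -39
i=2: S_2 = -20 + -19*2 = -58
i=3: S_3 = -20 + -19*3 = -77
i=4: S_4 = -20 + -19*4 = -96
The first 5 terms are: [-20, -39, -58, -77, -96]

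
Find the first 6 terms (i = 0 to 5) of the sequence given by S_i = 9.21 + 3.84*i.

This is an arithmetic sequence.
i=0: S_0 = 9.21 + 3.84*0 = 9.21
i=1: S_1 = 9.21 + 3.84*1 = 13.05
i=2: S_2 = 9.21 + 3.84*2 = 16.89
i=3: S_3 = 9.21 + 3.84*3 = 20.73
i=4: S_4 = 9.21 + 3.84*4 = 24.57
i=5: S_5 = 9.21 + 3.84*5 = 28.41
The first 6 terms are: [9.21, 13.05, 16.89, 20.73, 24.57, 28.41]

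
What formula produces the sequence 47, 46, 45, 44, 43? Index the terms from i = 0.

Check differences: 46 - 47 = -1
45 - 46 = -1
Common difference d = -1.
First term a = 47.
Formula: S_i = 47 - 1*i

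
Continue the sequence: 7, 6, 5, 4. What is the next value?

Differences: 6 - 7 = -1
This is an arithmetic sequence with common difference d = -1.
Next term = 4 + -1 = 3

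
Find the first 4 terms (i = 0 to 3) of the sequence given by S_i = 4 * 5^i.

This is a geometric sequence.
i=0: S_0 = 4 * 5^0 = 4
i=1: S_1 = 4 * 5^1 = 20
i=2: S_2 = 4 * 5^2 = 100
i=3: S_3 = 4 * 5^3 = 500
The first 4 terms are: [4, 20, 100, 500]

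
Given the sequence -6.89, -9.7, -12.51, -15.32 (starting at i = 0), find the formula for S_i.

Check differences: -9.7 - -6.89 = -2.81
-12.51 - -9.7 = -2.81
Common difference d = -2.81.
First term a = -6.89.
Formula: S_i = -6.89 - 2.81*i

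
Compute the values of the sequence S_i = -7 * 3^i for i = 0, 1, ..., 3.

This is a geometric sequence.
i=0: S_0 = -7 * 3^0 = -7
i=1: S_1 = -7 * 3^1 = -21
i=2: S_2 = -7 * 3^2 = -63
i=3: S_3 = -7 * 3^3 = -189
The first 4 terms are: [-7, -21, -63, -189]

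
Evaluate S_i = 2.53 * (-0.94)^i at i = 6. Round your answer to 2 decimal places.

S_6 = 2.53 * (-0.94)^6 ≈ 2.53 * 0.6899 ≈ 1.75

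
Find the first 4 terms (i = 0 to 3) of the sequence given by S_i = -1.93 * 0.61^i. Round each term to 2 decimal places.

This is a geometric sequence.
i=0: S_0 = -1.93 * 0.61^0 = -1.93
i=1: S_1 = -1.93 * 0.61^1 ≈ -1.18
i=2: S_2 = -1.93 * 0.61^2 ≈ -0.72
i=3: S_3 = -1.93 * 0.61^3 ≈ -0.44
The first 4 terms are: [-1.93, -1.18, -0.72, -0.44]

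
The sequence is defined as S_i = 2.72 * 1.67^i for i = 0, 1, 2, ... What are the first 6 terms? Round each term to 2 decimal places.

This is a geometric sequence.
i=0: S_0 = 2.72 * 1.67^0 = 2.72
i=1: S_1 = 2.72 * 1.67^1 ≈ 4.54
i=2: S_2 = 2.72 * 1.67^2 ≈ 7.59
i=3: S_3 = 2.72 * 1.67^3 ≈ 12.67
i=4: S_4 = 2.72 * 1.67^4 ≈ 21.16
i=5: S_5 = 2.72 * 1.67^5 ≈ 35.33
The first 6 terms are: [2.72, 4.54, 7.59, 12.67, 21.16, 35.33]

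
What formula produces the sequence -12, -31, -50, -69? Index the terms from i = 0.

Check differences: -31 - -12 = -19
-50 - -31 = -19
Common difference d = -19.
First term a = -12.
Formula: S_i = -12 - 19*i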